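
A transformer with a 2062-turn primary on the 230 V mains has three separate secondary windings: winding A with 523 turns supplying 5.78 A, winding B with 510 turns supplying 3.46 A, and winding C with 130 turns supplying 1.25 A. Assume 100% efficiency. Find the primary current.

I_p ≈ 2.40 A

V_A = 230 × 523/2062 = 58.337 V; V_B = 230 × 510/2062 = 56.887 V; V_C = 230 × 130/2062 = 14.500 V.
P_out = V_A I_A + V_B I_B + V_C I_C = 58.337×5.78 + 56.887×3.46 + 14.500×1.25 = 337.19 + 196.83 + 18.126 = 552.14 W.
Ideal ⇒ P_in = P_out, so I_p = P_out/V_p = 552.14/230 = 2.40 A.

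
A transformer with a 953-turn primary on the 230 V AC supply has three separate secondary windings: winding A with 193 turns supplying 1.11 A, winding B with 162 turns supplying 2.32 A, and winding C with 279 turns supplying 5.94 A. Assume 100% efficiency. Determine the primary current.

V_A = 230 × 193/953 = 46.579 V; V_B = 230 × 162/953 = 39.098 V; V_C = 230 × 279/953 = 67.335 V.
P_out = V_A I_A + V_B I_B + V_C I_C = 46.579×1.11 + 39.098×2.32 + 67.335×5.94 = 51.703 + 90.706 + 399.97 = 542.38 W.
Ideal ⇒ P_in = P_out, so I_p = P_out/V_p = 542.38/230 = 2.36 A.

I_p ≈ 2.36 A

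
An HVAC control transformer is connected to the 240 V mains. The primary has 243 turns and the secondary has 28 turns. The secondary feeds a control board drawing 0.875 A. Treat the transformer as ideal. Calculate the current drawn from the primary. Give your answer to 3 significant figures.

I_p ≈ 0.101 A

For an ideal transformer I_p N_p = I_s N_s, so I_p = 0.875 × 28/243 = 0.101 A.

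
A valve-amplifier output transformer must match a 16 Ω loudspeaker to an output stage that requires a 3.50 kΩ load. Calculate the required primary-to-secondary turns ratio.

Z_p/Z_s = (N_p/N_s)², so N_p/N_s = √(3500/16) = √219 = 14.8.

N_p/N_s ≈ 14.8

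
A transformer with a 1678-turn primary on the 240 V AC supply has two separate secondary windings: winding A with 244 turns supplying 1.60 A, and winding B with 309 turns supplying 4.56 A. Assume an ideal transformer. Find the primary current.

I_p ≈ 1.07 A

V_A = 240 × 244/1678 = 34.899 V; V_B = 240 × 309/1678 = 44.195 V.
P_out = V_A I_A + V_B I_B = 34.899×1.60 + 44.195×4.56 = 55.838 + 201.53 = 257.37 W.
Ideal ⇒ P_in = P_out, so I_p = P_out/V_p = 257.37/240 = 1.07 A.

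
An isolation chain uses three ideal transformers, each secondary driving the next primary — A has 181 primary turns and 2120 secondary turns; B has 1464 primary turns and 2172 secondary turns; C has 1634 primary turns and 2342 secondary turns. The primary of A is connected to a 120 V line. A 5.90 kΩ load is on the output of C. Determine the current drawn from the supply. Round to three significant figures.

I_supply ≈ 12.6 A

After A: V = 120.00 × 2120/181 = 1405.5 V.
After B: V = 1405.5 × 2172/1464 = 2085.2 V.
After C: V = 2085.2 × 2342/1634 = 2988.8 V.
I_load = 2988.8/5900 = 0.50657 A, so P_out = 2988.8 × 0.50657 = 1514.0 W.
All ideal ⇒ P_in = P_out, so I_supply = 1514.0/120 = 12.6 A.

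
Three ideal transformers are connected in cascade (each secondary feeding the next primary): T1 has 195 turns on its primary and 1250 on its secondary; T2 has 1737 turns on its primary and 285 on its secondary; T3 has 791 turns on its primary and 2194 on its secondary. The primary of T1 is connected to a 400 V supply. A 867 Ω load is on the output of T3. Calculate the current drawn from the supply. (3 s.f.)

I_supply ≈ 3.93 A

Secondary of T1: V = 400.00 × 1250/195 = 2564.1 V.
Secondary of T2: V = 2564.1 × 285/1737 = 420.71 V.
Secondary of T3: V = 420.71 × 2194/791 = 1166.9 V.
I_load = 1166.9/867 = 1.3459 A, so P_out = 1166.9 × 1.3459 = 1570.6 W.
All ideal ⇒ P_in = P_out, so I_supply = 1570.6/400 = 3.93 A.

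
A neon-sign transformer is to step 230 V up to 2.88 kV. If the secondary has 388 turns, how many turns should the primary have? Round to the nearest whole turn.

N_p = 31 turns

N_p/N_s = V_p/V_s, so N_p = 388 × 230/2880 = 31.0 ≈ 31 turns.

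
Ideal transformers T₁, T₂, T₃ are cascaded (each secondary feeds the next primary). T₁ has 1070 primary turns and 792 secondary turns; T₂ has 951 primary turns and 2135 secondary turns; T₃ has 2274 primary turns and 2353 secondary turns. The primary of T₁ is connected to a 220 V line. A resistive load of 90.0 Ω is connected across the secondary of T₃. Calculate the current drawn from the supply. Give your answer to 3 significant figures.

Secondary of T₁: V = 220.00 × 792/1070 = 162.84 V.
Secondary of T₂: V = 162.84 × 2135/951 = 365.58 V.
Secondary of T₃: V = 365.58 × 2353/2274 = 378.28 V.
I_load = 378.28/90.0 = 4.2031 A, so P_out = 378.28 × 4.2031 = 1589.9 W.
All ideal ⇒ P_in = P_out, so I_supply = 1589.9/220 = 7.23 A.

I_supply ≈ 7.23 A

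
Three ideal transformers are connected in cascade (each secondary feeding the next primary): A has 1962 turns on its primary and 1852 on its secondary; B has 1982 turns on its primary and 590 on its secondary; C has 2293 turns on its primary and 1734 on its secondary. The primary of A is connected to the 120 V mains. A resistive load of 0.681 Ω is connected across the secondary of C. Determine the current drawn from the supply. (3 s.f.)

I_supply ≈ 7.96 A

Secondary of A: V = 120.00 × 1852/1962 = 113.27 V.
Secondary of B: V = 113.27 × 590/1982 = 33.719 V.
Secondary of C: V = 33.719 × 1734/2293 = 25.499 V.
I_load = 25.499/0.681 = 37.443 A, so P_out = 25.499 × 37.443 = 954.74 W.
All ideal ⇒ P_in = P_out, so I_supply = 954.74/120 = 7.96 A.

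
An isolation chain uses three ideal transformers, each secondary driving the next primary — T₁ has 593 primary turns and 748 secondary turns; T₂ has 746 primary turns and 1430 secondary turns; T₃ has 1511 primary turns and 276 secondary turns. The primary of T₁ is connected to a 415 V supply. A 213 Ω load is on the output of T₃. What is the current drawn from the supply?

I_supply ≈ 0.380 A

After T₁: V = 415.00 × 748/593 = 523.47 V.
After T₂: V = 523.47 × 1430/746 = 1003.4 V.
After T₃: V = 1003.4 × 276/1511 = 183.29 V.
I_load = 183.29/213 = 0.86051 A, so P_out = 183.29 × 0.86051 = 157.72 W.
All ideal ⇒ P_in = P_out, so I_supply = 157.72/415 = 0.380 A.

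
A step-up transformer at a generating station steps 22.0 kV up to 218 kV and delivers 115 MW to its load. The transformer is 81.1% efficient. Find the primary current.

I_p ≈ 6450 A

P_in = P_out/η = 1.15×10^8/0.811 = 1.4180×10^8 W.
I_p = P_in/V_p = 1.4180×10^8/22000 = 6450 A.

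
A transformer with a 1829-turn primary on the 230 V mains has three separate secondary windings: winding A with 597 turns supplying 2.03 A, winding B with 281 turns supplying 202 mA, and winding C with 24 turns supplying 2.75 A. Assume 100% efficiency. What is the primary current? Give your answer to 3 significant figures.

I_p ≈ 0.730 A

V_A = 230 × 597/1829 = 75.074 V; V_B = 230 × 281/1829 = 35.336 V; V_C = 230 × 24/1829 = 3.0180 V.
P_out = V_A I_A + V_B I_B + V_C I_C = 75.074×2.03 + 35.336×0.202 + 3.0180×2.75 = 152.40 + 7.1379 + 8.2996 = 167.84 W.
Ideal ⇒ P_in = P_out, so I_p = P_out/V_p = 167.84/230 = 0.730 A.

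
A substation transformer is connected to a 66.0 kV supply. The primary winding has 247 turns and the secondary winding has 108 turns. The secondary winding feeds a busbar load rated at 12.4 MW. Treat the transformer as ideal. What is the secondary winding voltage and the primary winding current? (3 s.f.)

V_s = V_p × N_s/N_p = 66000 × 108/247 = 28858 V.
I_s = P/V_s = 1.24×10^7/28858 = 429.69 A.
I_p = I_s × N_s/N_p = 429.69 × 108/247 = 188 A.

V_s ≈ 28900 V, I_p ≈ 188 A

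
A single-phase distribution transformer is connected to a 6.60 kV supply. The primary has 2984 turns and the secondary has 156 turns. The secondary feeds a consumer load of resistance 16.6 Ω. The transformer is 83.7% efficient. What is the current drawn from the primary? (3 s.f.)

V_s = 6600 × 156/2984 = 345.04 V.
I_s = V_s/R = 345.04/16.6 = 20.786 A.
P_out = V_s I_s = 345.04 × 20.786 = 7171.9 W.
P_in = P_out/η = 7171.9/0.837 = 8568.5 W.
I_p = P_in/V_p = 8568.5/6600 = 1.30 A.

I_p ≈ 1.30 A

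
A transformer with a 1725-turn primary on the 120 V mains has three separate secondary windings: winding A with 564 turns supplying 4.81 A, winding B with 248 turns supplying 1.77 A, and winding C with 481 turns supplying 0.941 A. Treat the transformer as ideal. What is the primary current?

I_p ≈ 2.09 A

V_A = 120 × 564/1725 = 39.235 V; V_B = 120 × 248/1725 = 17.252 V; V_C = 120 × 481/1725 = 33.461 V.
P_out = V_A I_A + V_B I_B + V_C I_C = 39.235×4.81 + 17.252×1.77 + 33.461×0.941 = 188.72 + 30.536 + 31.487 = 250.74 W.
Ideal ⇒ P_in = P_out, so I_p = P_out/V_p = 250.74/120 = 2.09 A.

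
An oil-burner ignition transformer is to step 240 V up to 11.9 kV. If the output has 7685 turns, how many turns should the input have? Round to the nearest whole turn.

N_in/N_out = V_in/V_out, so N_in = 7685 × 240/11900 = 155.0 ≈ 155 turns.

N_in = 155 turns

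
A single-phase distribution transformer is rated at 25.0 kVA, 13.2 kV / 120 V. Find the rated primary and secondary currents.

I_p = S/V_p = 25000/13200 = 1.89 A.
I_s = S/V_s = 25000/120 = 208 A.

I_p ≈ 1.89 A, I_s ≈ 208 A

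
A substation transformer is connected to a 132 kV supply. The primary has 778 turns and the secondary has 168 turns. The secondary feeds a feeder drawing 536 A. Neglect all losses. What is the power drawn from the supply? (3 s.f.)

I_p = I_s × N_s/N_p = 536 × 168/778 = 115.74 A.
P = V_p I_p = 132000 × 115.74 = 1.53×10^7 W.

P ≈ 1.53×10^7 W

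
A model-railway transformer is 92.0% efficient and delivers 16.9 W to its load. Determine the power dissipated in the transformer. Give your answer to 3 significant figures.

P_loss ≈ 1.47 W

P_in = P_out/η = 16.9/0.920 = 18.3696 W.
P_loss = P_in − P_out = 18.3696 − 16.9 = 1.47 W.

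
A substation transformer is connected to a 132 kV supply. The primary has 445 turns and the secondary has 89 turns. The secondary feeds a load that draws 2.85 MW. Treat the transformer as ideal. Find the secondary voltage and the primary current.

V_s = V_p × N_s/N_p = 132000 × 89/445 = 26400 V.
I_s = P/V_s = 2.85×10^6/26400 = 107.95 A.
I_p = I_s × N_s/N_p = 107.95 × 89/445 = 21.6 A.

V_s ≈ 26400 V, I_p ≈ 21.6 A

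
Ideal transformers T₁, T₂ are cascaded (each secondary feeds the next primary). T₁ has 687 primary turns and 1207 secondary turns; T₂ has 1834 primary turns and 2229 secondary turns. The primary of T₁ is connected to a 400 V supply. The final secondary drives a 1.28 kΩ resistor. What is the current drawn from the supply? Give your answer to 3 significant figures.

Secondary of T₁: V = 400.00 × 1207/687 = 702.77 V.
Secondary of T₂: V = 702.77 × 2229/1834 = 854.12 V.
I_load = 854.12/1280 = 0.66728 A, so P_out = 854.12 × 0.66728 = 569.94 W.
All ideal ⇒ P_in = P_out, so I_supply = 569.94/400 = 1.42 A.

I_supply ≈ 1.42 A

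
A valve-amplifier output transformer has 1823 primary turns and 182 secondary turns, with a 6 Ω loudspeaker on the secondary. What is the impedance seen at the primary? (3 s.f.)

Z_p = (N_p/N_s)² × Z_s = (1823/182)² × 6 = 602 Ω.

Z_p ≈ 602 Ω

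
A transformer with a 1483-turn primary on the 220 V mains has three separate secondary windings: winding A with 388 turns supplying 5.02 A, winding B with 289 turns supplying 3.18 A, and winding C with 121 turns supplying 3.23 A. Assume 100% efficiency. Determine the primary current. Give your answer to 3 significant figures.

V_A = 220 × 388/1483 = 57.559 V; V_B = 220 × 289/1483 = 42.873 V; V_C = 220 × 121/1483 = 17.950 V.
P_out = V_A I_A + V_B I_B + V_C I_C = 57.559×5.02 + 42.873×3.18 + 17.950×3.23 = 288.95 + 136.33 + 57.979 = 483.26 W.
Ideal ⇒ P_in = P_out, so I_p = P_out/V_p = 483.26/220 = 2.20 A.

I_p ≈ 2.20 A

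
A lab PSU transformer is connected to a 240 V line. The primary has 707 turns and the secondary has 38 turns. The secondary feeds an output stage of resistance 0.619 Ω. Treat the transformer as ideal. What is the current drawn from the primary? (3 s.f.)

V_s = V_p × N_s/N_p = 240 × 38/707 = 12.900 V.
I_s = V_s/R = 12.900/0.619 = 20.839 A.
For an ideal transformer I_p N_p = I_s N_s, so I_p = 20.839 × 38/707 = 1.12 A.

I_p ≈ 1.12 A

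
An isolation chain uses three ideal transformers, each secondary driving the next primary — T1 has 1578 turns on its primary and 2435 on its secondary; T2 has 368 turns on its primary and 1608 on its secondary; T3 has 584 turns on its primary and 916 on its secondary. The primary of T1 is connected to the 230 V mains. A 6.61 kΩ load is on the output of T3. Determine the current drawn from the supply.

Secondary of T1: V = 230.00 × 2435/1578 = 354.91 V.
Secondary of T2: V = 354.91 × 1608/368 = 1550.8 V.
Secondary of T3: V = 1550.8 × 916/584 = 2432.4 V.
I_load = 2432.4/6610 = 0.36799 A, so P_out = 2432.4 × 0.36799 = 895.12 W.
All ideal ⇒ P_in = P_out, so I_supply = 895.12/230 = 3.89 A.

I_supply ≈ 3.89 A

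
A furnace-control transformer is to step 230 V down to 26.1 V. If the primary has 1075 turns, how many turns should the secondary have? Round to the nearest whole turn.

N_s/N_p = V_s/V_p, so N_s = 1075 × 26.1/230 = 122.0 ≈ 122 turns.

N_s = 122 turns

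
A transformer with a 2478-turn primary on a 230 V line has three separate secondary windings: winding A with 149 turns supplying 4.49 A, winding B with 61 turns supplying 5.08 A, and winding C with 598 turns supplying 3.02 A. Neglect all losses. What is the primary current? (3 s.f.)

I_p ≈ 1.12 A

V_A = 230 × 149/2478 = 13.830 V; V_B = 230 × 61/2478 = 5.6618 V; V_C = 230 × 598/2478 = 55.504 V.
P_out = V_A I_A + V_B I_B + V_C I_C = 13.830×4.49 + 5.6618×5.08 + 55.504×3.02 = 62.095 + 28.762 + 167.62 = 258.48 W.
Ideal ⇒ P_in = P_out, so I_p = P_out/V_p = 258.48/230 = 1.12 A.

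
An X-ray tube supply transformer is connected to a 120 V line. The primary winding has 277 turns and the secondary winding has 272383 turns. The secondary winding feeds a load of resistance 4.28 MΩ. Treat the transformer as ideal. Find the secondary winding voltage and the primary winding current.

V_s ≈ 118000 V, I_p ≈ 27.1 A

V_s = V_p × N_s/N_p = 120 × 272383/277 = 118000 V.
I_s = V_s/R = 118000/(4.28×10^6) = 0.027570 A.
I_p = I_s × N_s/N_p = 0.027570 × 272383/277 = 27.1 A.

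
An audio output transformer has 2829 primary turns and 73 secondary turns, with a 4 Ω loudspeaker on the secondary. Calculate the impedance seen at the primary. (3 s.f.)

Z_p ≈ 6010 Ω

Z_p = (N_p/N_s)² × Z_s = (2829/73)² × 4 = 6010 Ω.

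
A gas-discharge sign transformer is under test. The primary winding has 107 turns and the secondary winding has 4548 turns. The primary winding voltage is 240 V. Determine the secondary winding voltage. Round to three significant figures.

V_s/V_p = N_s/N_p, so V_s = 240 × 4548/107 = 10200 V.

V_s ≈ 10200 V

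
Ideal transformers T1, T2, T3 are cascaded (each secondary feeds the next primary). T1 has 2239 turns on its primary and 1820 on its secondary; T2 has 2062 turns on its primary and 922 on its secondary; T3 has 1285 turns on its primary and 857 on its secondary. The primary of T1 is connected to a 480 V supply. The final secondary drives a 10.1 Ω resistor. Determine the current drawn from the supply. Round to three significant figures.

After T1: V = 480.00 × 1820/2239 = 390.17 V.
After T2: V = 390.17 × 922/2062 = 174.46 V.
After T3: V = 174.46 × 857/1285 = 116.35 V.
I_load = 116.35/10.1 = 11.520 A, so P_out = 116.35 × 11.520 = 1340.4 W.
All ideal ⇒ P_in = P_out, so I_supply = 1340.4/480 = 2.79 A.

I_supply ≈ 2.79 A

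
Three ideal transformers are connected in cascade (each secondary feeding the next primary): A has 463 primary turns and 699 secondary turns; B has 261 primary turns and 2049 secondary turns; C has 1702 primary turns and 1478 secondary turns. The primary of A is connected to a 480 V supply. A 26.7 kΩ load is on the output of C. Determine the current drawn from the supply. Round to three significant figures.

Secondary of A: V = 480.00 × 699/463 = 724.67 V.
Secondary of B: V = 724.67 × 2049/261 = 5689.0 V.
Secondary of C: V = 5689.0 × 1478/1702 = 4940.3 V.
I_load = 4940.3/26700 = 0.18503 A, so P_out = 4940.3 × 0.18503 = 914.11 W.
All ideal ⇒ P_in = P_out, so I_supply = 914.11/480 = 1.90 A.

I_supply ≈ 1.90 A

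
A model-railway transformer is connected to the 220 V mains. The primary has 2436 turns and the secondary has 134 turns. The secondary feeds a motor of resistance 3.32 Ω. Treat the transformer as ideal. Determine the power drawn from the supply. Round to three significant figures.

V_s = V_p × N_s/N_p = 220 × 134/2436 = 12.102 V.
I_s = V_s/R = 12.102/3.32 = 3.6451 A.
I_p = I_s × N_s/N_p = 3.6451 × 134/2436 = 0.20051 A.
P = V_p I_p = 220 × 0.20051 = 44.1 W.

P ≈ 44.1 W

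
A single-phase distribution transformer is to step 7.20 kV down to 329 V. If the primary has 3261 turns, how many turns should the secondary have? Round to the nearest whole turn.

N_s/N_p = V_s/V_p, so N_s = 3261 × 329/7200 = 149.0 ≈ 149 turns.

N_s = 149 turns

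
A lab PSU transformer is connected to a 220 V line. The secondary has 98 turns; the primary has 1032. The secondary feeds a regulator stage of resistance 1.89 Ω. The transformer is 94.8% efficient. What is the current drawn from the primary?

I_p ≈ 1.11 A

V_s = 220 × 98/1032 = 20.891 V.
I_s = V_s/R = 20.891/1.89 = 11.054 A.
P_out = V_s I_s = 20.891 × 11.054 = 230.93 W.
P_in = P_out/η = 230.93/0.948 = 243.59 W.
I_p = P_in/V_p = 243.59/220 = 1.11 A.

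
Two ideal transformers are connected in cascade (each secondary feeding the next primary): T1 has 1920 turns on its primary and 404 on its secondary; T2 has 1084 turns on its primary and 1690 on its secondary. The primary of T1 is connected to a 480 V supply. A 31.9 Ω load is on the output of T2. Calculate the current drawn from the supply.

Secondary of T1: V = 480.00 × 404/1920 = 101.00 V.
Secondary of T2: V = 101.00 × 1690/1084 = 157.46 V.
I_load = 157.46/31.9 = 4.9361 A, so P_out = 157.46 × 4.9361 = 777.26 W.
All ideal ⇒ P_in = P_out, so I_supply = 777.26/480 = 1.62 A.

I_supply ≈ 1.62 A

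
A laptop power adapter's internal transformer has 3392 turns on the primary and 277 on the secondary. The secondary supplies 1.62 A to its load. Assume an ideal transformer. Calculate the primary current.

For an ideal transformer I_p/I_s = N_s/N_p, so I_p = 1.62 × 277/3392 = 0.132 A.

I_p ≈ 0.132 A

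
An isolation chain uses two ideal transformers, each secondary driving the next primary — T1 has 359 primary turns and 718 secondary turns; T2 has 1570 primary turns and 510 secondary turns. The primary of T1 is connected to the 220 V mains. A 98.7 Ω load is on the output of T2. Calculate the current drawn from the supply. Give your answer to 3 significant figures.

After T1: V = 220.00 × 718/359 = 440.00 V.
After T2: V = 440.00 × 510/1570 = 142.93 V.
I_load = 142.93/98.7 = 1.4481 A, so P_out = 142.93 × 1.4481 = 206.98 W.
All ideal ⇒ P_in = P_out, so I_supply = 206.98/220 = 0.941 A.

I_supply ≈ 0.941 A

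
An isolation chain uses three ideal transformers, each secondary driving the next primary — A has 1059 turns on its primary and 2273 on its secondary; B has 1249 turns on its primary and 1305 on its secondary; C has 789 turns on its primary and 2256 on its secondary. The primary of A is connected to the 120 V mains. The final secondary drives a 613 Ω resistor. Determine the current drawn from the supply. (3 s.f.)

I_supply ≈ 8.05 A

Secondary of A: V = 120.00 × 2273/1059 = 257.56 V.
Secondary of B: V = 257.56 × 1305/1249 = 269.11 V.
Secondary of C: V = 269.11 × 2256/789 = 769.48 V.
I_load = 769.48/613 = 1.2553 A, so P_out = 769.48 × 1.2553 = 965.89 W.
All ideal ⇒ P_in = P_out, so I_supply = 965.89/120 = 8.05 A.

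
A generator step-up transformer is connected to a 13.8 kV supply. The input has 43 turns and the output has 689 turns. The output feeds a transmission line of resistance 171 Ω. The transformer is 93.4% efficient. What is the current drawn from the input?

V_out = 13800 × 689/43 = 221120 V.
I_out = V_out/R = 221120/171 = 1293.1 A.
P_out = V_out I_out = 221120 × 1293.1 = 2.8593×10^8 W.
P_in = P_out/η = 2.8593×10^8/0.934 = 3.0614×10^8 W.
I_in = P_in/V_in = 3.0614×10^8/13800 = 22200 A.

I_in ≈ 22200 A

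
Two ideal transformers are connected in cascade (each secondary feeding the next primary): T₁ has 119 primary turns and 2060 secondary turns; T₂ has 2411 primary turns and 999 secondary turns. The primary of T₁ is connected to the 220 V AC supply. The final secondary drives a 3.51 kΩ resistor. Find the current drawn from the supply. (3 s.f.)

I_supply ≈ 3.22 A

Secondary of T₁: V = 220.00 × 2060/119 = 3808.4 V.
Secondary of T₂: V = 3808.4 × 999/2411 = 1578.0 V.
I_load = 1578.0/3510 = 0.44958 A, so P_out = 1578.0 × 0.44958 = 709.44 W.
All ideal ⇒ P_in = P_out, so I_supply = 709.44/220 = 3.22 A.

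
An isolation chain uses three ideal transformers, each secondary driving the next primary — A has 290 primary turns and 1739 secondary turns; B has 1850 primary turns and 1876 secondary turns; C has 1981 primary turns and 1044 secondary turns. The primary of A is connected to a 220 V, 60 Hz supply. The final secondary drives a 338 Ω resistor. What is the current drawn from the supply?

I_supply ≈ 6.68 A

After A: V = 220.00 × 1739/290 = 1319.2 V.
After B: V = 1319.2 × 1876/1850 = 1337.8 V.
After C: V = 1337.8 × 1044/1981 = 705.02 V.
I_load = 705.02/338 = 2.0859 A, so P_out = 705.02 × 2.0859 = 1470.6 W.
All ideal ⇒ P_in = P_out, so I_supply = 1470.6/220 = 6.68 A.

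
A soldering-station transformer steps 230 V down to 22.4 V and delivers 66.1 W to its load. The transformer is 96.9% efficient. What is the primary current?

I_p ≈ 0.297 A

P_in = P_out/η = 66.1/0.969 = 68.215 W.
I_p = P_in/V_p = 68.215/230 = 0.297 A.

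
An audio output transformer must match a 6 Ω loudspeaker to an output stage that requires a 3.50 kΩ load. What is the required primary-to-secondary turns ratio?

Z_p/Z_s = (N_p/N_s)², so N_p/N_s = √(3500/6) = √583 = 24.2.

N_p/N_s ≈ 24.2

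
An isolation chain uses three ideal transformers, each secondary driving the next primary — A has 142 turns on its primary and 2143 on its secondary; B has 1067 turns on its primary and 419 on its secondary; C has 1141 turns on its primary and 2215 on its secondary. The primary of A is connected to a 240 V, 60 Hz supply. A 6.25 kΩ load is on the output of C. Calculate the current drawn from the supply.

Secondary of A: V = 240.00 × 2143/142 = 3622.0 V.
Secondary of B: V = 3622.0 × 419/1067 = 1422.3 V.
Secondary of C: V = 1422.3 × 2215/1141 = 2761.1 V.
I_load = 2761.1/6250 = 0.44178 A, so P_out = 2761.1 × 0.44178 = 1219.8 W.
All ideal ⇒ P_in = P_out, so I_supply = 1219.8/240 = 5.08 A.

I_supply ≈ 5.08 A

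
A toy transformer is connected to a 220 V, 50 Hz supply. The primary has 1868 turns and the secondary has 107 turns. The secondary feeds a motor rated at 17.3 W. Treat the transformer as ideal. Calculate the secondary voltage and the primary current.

V_s = V_p × N_s/N_p = 220 × 107/1868 = 12.602 V.
I_s = P/V_s = 17.3/12.602 = 1.3728 A.
I_p = I_s × N_s/N_p = 1.3728 × 107/1868 = 0.0786 A.

V_s ≈ 12.6 V, I_p ≈ 0.0786 A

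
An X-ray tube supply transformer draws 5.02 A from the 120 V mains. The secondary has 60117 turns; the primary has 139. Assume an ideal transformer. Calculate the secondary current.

I_s ≈ 0.0116 A

I_s/I_p = N_p/N_s, so I_s = 5.02 × 139/60117 = 0.0116 A.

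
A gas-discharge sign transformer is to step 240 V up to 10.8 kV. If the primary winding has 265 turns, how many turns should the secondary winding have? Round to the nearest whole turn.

N_s = 11925 turns

N_s/N_p = V_s/V_p, so N_s = 265 × 10800/240 = 11925.0 ≈ 11925 turns.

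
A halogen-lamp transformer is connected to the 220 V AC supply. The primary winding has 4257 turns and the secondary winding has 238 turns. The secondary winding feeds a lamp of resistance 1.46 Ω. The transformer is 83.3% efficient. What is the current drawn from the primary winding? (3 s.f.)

V_s = 220 × 238/4257 = 12.300 V.
I_s = V_s/R = 12.300/1.46 = 8.4245 A.
P_out = V_s I_s = 12.300 × 8.4245 = 103.62 W.
P_in = P_out/η = 103.62/0.833 = 124.39 W.
I_p = P_in/V_p = 124.39/220 = 0.565 A.

I_p ≈ 0.565 A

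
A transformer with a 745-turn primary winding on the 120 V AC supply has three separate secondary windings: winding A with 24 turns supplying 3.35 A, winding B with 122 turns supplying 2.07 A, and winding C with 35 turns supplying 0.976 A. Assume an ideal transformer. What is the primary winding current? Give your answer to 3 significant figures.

V_A = 120 × 24/745 = 3.8658 V; V_B = 120 × 122/745 = 19.651 V; V_C = 120 × 35/745 = 5.6376 V.
P_out = V_A I_A + V_B I_B + V_C I_C = 3.8658×3.35 + 19.651×2.07 + 5.6376×0.976 = 12.950 + 40.678 + 5.5023 = 59.130 W.
Ideal ⇒ P_in = P_out, so I_p = P_out/V_p = 59.130/120 = 0.493 A.

I_p ≈ 0.493 A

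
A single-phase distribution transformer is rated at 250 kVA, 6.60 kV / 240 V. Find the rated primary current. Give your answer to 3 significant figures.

I_p ≈ 37.9 A

I_p = S/V_p = 250000/6600 = 37.9 A.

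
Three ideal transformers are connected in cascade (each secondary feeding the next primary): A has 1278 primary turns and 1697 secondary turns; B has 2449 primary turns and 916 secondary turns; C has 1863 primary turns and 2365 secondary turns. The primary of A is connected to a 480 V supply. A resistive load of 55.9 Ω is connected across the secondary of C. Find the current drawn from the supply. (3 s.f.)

I_supply ≈ 3.41 A

Secondary of A: V = 480.00 × 1697/1278 = 637.37 V.
Secondary of B: V = 637.37 × 916/2449 = 238.40 V.
Secondary of C: V = 238.40 × 2365/1863 = 302.63 V.
I_load = 302.63/55.9 = 5.4138 A, so P_out = 302.63 × 5.4138 = 1638.4 W.
All ideal ⇒ P_in = P_out, so I_supply = 1638.4/480 = 3.41 A.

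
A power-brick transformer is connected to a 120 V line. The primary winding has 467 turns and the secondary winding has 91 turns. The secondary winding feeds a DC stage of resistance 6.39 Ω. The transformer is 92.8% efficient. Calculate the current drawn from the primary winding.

V_s = 120 × 91/467 = 23.383 V.
I_s = V_s/R = 23.383/6.39 = 3.6594 A.
P_out = V_s I_s = 23.383 × 3.6594 = 85.568 W.
P_in = P_out/η = 85.568/0.928 = 92.207 W.
I_p = P_in/V_p = 92.207/120 = 0.768 A.

I_p ≈ 0.768 A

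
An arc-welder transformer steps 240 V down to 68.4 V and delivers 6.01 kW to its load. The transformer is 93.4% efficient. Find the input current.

I_in ≈ 26.8 A

P_in = P_out/η = 6010/0.934 = 6434.7 W.
I_in = P_in/V_in = 6434.7/240 = 26.8 A.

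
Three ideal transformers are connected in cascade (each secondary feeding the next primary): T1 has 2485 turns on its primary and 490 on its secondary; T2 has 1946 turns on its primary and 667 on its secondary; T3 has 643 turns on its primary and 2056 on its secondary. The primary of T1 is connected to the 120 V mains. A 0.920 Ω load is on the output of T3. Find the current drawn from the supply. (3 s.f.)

After T1: V = 120.00 × 490/2485 = 23.662 V.
After T2: V = 23.662 × 667/1946 = 8.1102 V.
After T3: V = 8.1102 × 2056/643 = 25.933 V.
I_load = 25.933/0.920 = 28.188 A, so P_out = 25.933 × 28.188 = 730.98 W.
All ideal ⇒ P_in = P_out, so I_supply = 730.98/120 = 6.09 A.

I_supply ≈ 6.09 A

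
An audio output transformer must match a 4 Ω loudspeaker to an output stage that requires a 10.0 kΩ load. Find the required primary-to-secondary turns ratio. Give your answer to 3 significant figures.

Z_p/Z_s = (N_p/N_s)², so N_p/N_s = √(10000/4) = √2500 = 50.0.

N_p/N_s ≈ 50.0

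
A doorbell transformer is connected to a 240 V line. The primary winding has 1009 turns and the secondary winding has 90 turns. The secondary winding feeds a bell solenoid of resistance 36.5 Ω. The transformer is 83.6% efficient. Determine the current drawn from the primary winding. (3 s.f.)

V_s = 240 × 90/1009 = 21.407 V.
I_s = V_s/R = 21.407/36.5 = 0.58650 A.
P_out = V_s I_s = 21.407 × 0.58650 = 12.555 W.
P_in = P_out/η = 12.555/0.836 = 15.018 W.
I_p = P_in/V_p = 15.018/240 = 0.0626 A.

I_p ≈ 0.0626 A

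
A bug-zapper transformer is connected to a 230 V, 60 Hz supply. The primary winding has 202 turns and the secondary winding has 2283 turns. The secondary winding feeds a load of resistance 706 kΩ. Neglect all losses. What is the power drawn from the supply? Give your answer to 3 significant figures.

P ≈ 9.57 W

V_s = V_p × N_s/N_p = 230 × 2283/202 = 2599.5 V.
I_s = V_s/R = 2599.5/706000 = 0.0036819 A.
I_p = I_s × N_s/N_p = 0.0036819 × 2283/202 = 0.041613 A.
P = V_p I_p = 230 × 0.041613 = 9.57 W.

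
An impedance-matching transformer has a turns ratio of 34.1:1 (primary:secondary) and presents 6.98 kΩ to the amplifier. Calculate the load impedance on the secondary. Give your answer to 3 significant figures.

Z_s = Z_p/(N_p/N_s)² = 6980/34.1² = 6.00 Ω.

Z_s ≈ 6.00 Ω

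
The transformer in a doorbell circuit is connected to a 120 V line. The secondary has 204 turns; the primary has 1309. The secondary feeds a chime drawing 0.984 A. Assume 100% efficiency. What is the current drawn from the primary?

For an ideal transformer I_p N_p = I_s N_s, so I_p = 0.984 × 204/1309 = 0.153 A.

I_p ≈ 0.153 A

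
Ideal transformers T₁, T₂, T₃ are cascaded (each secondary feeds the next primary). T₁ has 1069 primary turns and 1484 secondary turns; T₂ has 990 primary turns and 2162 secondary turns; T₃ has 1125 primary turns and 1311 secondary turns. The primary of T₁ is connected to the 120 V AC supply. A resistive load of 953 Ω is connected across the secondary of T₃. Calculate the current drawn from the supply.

I_supply ≈ 1.57 A

Secondary of T₁: V = 120.00 × 1484/1069 = 166.59 V.
Secondary of T₂: V = 166.59 × 2162/990 = 363.80 V.
Secondary of T₃: V = 363.80 × 1311/1125 = 423.94 V.
I_load = 423.94/953 = 0.44485 A, so P_out = 423.94 × 0.44485 = 188.59 W.
All ideal ⇒ P_in = P_out, so I_supply = 188.59/120 = 1.57 A.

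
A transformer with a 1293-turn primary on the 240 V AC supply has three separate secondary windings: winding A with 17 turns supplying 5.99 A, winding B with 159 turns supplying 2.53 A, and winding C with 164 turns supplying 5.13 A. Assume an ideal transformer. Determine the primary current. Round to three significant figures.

I_p ≈ 1.04 A

V_A = 240 × 17/1293 = 3.1555 V; V_B = 240 × 159/1293 = 29.513 V; V_C = 240 × 164/1293 = 30.441 V.
P_out = V_A I_A + V_B I_B + V_C I_C = 3.1555×5.99 + 29.513×2.53 + 30.441×5.13 = 18.901 + 74.667 + 156.16 = 249.73 W.
Ideal ⇒ P_in = P_out, so I_p = P_out/V_p = 249.73/240 = 1.04 A.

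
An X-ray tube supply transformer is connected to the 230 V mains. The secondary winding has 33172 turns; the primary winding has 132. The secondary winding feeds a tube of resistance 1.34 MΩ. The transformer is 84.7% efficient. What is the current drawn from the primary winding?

V_s = 230 × 33172/132 = 57800 V.
I_s = V_s/R = 57800/(1.34×10^6) = 0.043134 A.
P_out = V_s I_s = 57800 × 0.043134 = 2493.1 W.
P_in = P_out/η = 2493.1/0.847 = 2943.5 W.
I_p = P_in/V_p = 2943.5/230 = 12.8 A.

I_p ≈ 12.8 A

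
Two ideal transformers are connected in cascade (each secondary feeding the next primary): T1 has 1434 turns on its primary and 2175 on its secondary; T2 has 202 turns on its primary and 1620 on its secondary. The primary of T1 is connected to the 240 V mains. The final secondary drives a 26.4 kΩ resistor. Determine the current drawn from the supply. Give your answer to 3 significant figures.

After T1: V = 240.00 × 2175/1434 = 364.02 V.
After T2: V = 364.02 × 1620/202 = 2919.3 V.
I_load = 2919.3/26400 = 0.11058 A, so P_out = 2919.3 × 0.11058 = 322.82 W.
All ideal ⇒ P_in = P_out, so I_supply = 322.82/240 = 1.35 A.

I_supply ≈ 1.35 A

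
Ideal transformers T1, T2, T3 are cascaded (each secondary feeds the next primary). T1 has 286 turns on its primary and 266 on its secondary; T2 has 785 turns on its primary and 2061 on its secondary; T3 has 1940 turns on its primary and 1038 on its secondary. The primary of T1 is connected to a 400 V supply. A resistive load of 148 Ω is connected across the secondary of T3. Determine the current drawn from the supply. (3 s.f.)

After T1: V = 400.00 × 266/286 = 372.03 V.
After T2: V = 372.03 × 2061/785 = 976.75 V.
After T3: V = 976.75 × 1038/1940 = 522.61 V.
I_load = 522.61/148 = 3.5312 A, so P_out = 522.61 × 3.5312 = 1845.4 W.
All ideal ⇒ P_in = P_out, so I_supply = 1845.4/400 = 4.61 A.

I_supply ≈ 4.61 A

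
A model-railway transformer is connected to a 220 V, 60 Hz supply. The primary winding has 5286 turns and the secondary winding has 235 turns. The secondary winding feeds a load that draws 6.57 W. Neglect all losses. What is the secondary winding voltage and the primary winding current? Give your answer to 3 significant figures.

V_s = V_p × N_s/N_p = 220 × 235/5286 = 9.7806 V.
I_s = P/V_s = 6.57/9.7806 = 0.67174 A.
I_p = I_s × N_s/N_p = 0.67174 × 235/5286 = 0.0299 A.

V_s ≈ 9.78 V, I_p ≈ 0.0299 A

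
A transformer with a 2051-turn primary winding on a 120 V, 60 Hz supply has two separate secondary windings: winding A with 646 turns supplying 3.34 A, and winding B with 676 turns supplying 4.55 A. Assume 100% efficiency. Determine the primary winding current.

I_p ≈ 2.55 A

V_A = 120 × 646/2051 = 37.796 V; V_B = 120 × 676/2051 = 39.551 V.
P_out = V_A I_A + V_B I_B = 37.796×3.34 + 39.551×4.55 = 126.24 + 179.96 = 306.20 W.
Ideal ⇒ P_in = P_out, so I_p = P_out/V_p = 306.20/120 = 2.55 A.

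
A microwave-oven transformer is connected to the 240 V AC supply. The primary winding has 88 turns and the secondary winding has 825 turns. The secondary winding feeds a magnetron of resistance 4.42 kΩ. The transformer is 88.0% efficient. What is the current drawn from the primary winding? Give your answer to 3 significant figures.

V_s = 240 × 825/88 = 2250.0 V.
I_s = V_s/R = 2250.0/4420 = 0.50905 A.
P_out = V_s I_s = 2250.0 × 0.50905 = 1145.4 W.
P_in = P_out/η = 1145.4/0.880 = 1301.5 W.
I_p = P_in/V_p = 1301.5/240 = 5.42 A.

I_p ≈ 5.42 A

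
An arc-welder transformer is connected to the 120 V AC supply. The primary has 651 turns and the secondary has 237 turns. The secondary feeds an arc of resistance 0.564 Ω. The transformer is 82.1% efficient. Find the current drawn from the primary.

I_p ≈ 34.3 A

V_s = 120 × 237/651 = 43.687 V.
I_s = V_s/R = 43.687/0.564 = 77.459 A.
P_out = V_s I_s = 43.687 × 77.459 = 3383.9 W.
P_in = P_out/η = 3383.9/0.821 = 4121.7 W.
I_p = P_in/V_p = 4121.7/120 = 34.3 A.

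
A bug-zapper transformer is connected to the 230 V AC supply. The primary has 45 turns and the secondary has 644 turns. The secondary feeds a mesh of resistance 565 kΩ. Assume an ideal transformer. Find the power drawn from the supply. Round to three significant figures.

P ≈ 19.2 W

V_s = V_p × N_s/N_p = 230 × 644/45 = 3291.6 V.
I_s = V_s/R = 3291.6/565000 = 0.0058258 A.
I_p = I_s × N_s/N_p = 0.0058258 × 644/45 = 0.083373 A.
P = V_p I_p = 230 × 0.083373 = 19.2 W.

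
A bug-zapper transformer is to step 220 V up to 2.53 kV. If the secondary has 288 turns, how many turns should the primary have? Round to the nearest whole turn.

N_p = 25 turns

N_p/N_s = V_p/V_s, so N_p = 288 × 220/2530 = 25.0 ≈ 25 turns.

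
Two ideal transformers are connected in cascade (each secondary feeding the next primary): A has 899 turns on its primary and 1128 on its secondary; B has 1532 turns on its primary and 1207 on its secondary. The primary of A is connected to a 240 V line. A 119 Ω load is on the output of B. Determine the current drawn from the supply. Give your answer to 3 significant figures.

After A: V = 240.00 × 1128/899 = 301.13 V.
After B: V = 301.13 × 1207/1532 = 237.25 V.
I_load = 237.25/119 = 1.9937 A, so P_out = 237.25 × 1.9937 = 473.01 W.
All ideal ⇒ P_in = P_out, so I_supply = 473.01/240 = 1.97 A.

I_supply ≈ 1.97 A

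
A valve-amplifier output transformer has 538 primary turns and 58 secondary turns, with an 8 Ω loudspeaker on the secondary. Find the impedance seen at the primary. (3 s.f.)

Z_p = (N_p/N_s)² × Z_s = (538/58)² × 8 = 688 Ω.

Z_p ≈ 688 Ω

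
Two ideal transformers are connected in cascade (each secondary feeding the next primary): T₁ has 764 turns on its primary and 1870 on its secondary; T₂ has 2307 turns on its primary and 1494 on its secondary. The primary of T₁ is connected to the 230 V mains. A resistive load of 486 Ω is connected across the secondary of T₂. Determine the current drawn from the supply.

Secondary of T₁: V = 230.00 × 1870/764 = 562.96 V.
Secondary of T₂: V = 562.96 × 1494/2307 = 364.57 V.
I_load = 364.57/486 = 0.75014 A, so P_out = 364.57 × 0.75014 = 273.48 W.
All ideal ⇒ P_in = P_out, so I_supply = 273.48/230 = 1.19 A.

I_supply ≈ 1.19 A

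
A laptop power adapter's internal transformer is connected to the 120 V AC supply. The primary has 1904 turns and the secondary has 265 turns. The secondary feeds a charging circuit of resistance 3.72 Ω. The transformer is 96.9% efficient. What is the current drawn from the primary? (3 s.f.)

I_p ≈ 0.645 A

V_s = 120 × 265/1904 = 16.702 V.
I_s = V_s/R = 16.702/3.72 = 4.4897 A.
P_out = V_s I_s = 16.702 × 4.4897 = 74.986 W.
P_in = P_out/η = 74.986/0.969 = 77.384 W.
I_p = P_in/V_p = 77.384/120 = 0.645 A.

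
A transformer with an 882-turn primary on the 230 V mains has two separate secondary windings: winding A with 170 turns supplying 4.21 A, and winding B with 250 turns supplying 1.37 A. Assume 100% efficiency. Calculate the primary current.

V_A = 230 × 170/882 = 44.331 V; V_B = 230 × 250/882 = 65.193 V.
P_out = V_A I_A + V_B I_B = 44.331×4.21 + 65.193×1.37 = 186.63 + 89.314 = 275.95 W.
Ideal ⇒ P_in = P_out, so I_p = P_out/V_p = 275.95/230 = 1.20 A.

I_p ≈ 1.20 A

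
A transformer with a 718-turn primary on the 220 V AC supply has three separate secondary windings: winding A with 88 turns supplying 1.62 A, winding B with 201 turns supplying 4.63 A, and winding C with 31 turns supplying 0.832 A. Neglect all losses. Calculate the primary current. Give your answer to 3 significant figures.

I_p ≈ 1.53 A

V_A = 220 × 88/718 = 26.964 V; V_B = 220 × 201/718 = 61.588 V; V_C = 220 × 31/718 = 9.4986 V.
P_out = V_A I_A + V_B I_B + V_C I_C = 26.964×1.62 + 61.588×4.63 + 9.4986×0.832 = 43.681 + 285.15 + 7.9028 = 336.74 W.
Ideal ⇒ P_in = P_out, so I_p = P_out/V_p = 336.74/220 = 1.53 A.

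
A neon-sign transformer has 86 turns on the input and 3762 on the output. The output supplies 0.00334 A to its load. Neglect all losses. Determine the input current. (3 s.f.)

I_in ≈ 0.146 A

For an ideal transformer I_in/I_out = N_out/N_in, so I_in = 0.00334 × 3762/86 = 0.146 A.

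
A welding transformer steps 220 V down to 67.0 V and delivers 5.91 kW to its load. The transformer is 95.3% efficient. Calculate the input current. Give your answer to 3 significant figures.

I_in ≈ 28.2 A

P_in = P_out/η = 5910/0.953 = 6201.5 W.
I_in = P_in/V_in = 6201.5/220 = 28.2 A.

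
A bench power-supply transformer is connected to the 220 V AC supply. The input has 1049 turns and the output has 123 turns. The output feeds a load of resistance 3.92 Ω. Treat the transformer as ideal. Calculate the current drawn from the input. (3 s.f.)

I_in ≈ 0.772 A

V_out = V_in × N_out/N_in = 220 × 123/1049 = 25.796 V.
I_out = V_out/R = 25.796/3.92 = 6.5806 A.
For an ideal transformer I_in N_in = I_out N_out, so I_in = 6.5806 × 123/1049 = 0.772 A.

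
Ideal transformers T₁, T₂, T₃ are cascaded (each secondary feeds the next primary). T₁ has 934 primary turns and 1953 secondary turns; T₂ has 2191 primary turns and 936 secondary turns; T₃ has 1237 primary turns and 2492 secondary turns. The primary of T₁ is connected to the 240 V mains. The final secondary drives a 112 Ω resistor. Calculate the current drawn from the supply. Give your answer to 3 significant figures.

Secondary of T₁: V = 240.00 × 1953/934 = 501.84 V.
Secondary of T₂: V = 501.84 × 936/2191 = 214.39 V.
Secondary of T₃: V = 214.39 × 2492/1237 = 431.90 V.
I_load = 431.90/112 = 3.8562 A, so P_out = 431.90 × 3.8562 = 1665.5 W.
All ideal ⇒ P_in = P_out, so I_supply = 1665.5/240 = 6.94 A.

I_supply ≈ 6.94 A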